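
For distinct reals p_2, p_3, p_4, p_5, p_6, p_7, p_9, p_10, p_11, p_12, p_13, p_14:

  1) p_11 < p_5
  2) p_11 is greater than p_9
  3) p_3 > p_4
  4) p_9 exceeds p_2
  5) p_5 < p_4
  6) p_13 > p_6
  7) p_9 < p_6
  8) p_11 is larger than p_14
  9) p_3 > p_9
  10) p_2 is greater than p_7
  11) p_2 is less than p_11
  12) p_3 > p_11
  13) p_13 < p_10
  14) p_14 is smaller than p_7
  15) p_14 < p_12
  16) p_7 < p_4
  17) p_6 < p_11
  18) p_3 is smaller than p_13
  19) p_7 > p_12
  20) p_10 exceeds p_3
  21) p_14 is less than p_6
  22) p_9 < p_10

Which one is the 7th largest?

p_6

Chaining the given pairs: p_14 < p_12 < p_7 < p_2 < p_9 < p_6 < p_11 < p_5 < p_4 < p_3 < p_13 < p_10.
Counting 7 from the largest end gives p_6.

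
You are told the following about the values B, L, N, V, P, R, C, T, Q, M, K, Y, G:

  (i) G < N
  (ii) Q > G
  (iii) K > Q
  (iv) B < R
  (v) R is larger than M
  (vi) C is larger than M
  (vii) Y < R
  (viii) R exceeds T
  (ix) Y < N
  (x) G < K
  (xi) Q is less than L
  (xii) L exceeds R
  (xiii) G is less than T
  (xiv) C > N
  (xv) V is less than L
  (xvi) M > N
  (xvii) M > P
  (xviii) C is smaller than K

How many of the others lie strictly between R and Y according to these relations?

Chaining upward from Y reaches: N, M, C, L, K.
Chaining downward from R reaches: G, P, N, M, B, T.
Strictly between Y and R are those in both lists: N, M — 2 elements.

2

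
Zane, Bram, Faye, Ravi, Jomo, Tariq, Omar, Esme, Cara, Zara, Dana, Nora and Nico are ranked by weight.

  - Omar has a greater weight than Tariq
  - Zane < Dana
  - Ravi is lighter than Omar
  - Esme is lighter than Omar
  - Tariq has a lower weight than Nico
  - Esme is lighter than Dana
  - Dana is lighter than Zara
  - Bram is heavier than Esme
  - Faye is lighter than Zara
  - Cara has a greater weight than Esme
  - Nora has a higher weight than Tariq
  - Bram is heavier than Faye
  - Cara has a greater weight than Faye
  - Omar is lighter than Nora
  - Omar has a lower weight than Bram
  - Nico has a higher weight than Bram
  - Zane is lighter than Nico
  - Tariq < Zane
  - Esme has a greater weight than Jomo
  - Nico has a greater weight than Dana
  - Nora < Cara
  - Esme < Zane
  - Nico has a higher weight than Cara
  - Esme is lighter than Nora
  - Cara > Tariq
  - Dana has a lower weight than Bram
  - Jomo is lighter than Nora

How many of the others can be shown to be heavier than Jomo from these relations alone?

Directly above Jomo: Esme, Nora.
One step further: Omar, Zane, Dana, Cara, Bram (7 so far).
One step further: Zara, Nico (9 so far).
No other element is forced above Jomo by the given relations, so the count is 9.

9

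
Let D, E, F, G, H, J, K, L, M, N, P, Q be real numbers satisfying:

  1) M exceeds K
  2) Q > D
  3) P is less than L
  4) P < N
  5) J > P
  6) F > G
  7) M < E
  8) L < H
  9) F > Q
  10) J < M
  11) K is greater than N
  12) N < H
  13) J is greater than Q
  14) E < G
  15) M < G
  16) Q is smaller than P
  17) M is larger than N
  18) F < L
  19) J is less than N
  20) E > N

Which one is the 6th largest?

M

Chaining the given pairs: D < Q < P < J < N < K < M < E < G < F < L < H.
Counting 6 from the largest end gives M.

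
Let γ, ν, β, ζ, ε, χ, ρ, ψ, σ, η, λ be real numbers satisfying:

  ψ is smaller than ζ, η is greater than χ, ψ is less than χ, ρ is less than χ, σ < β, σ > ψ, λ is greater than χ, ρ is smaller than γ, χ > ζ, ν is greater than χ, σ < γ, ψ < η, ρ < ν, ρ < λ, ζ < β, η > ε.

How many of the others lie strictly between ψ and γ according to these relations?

1

The relations place ψ below γ. An element lies strictly between them when it is forced above ψ and also forced below γ.
Above ψ: {ζ, σ, χ, ν, η, β, λ}. Below γ: {ρ, σ}.
Intersection: {σ} — 1.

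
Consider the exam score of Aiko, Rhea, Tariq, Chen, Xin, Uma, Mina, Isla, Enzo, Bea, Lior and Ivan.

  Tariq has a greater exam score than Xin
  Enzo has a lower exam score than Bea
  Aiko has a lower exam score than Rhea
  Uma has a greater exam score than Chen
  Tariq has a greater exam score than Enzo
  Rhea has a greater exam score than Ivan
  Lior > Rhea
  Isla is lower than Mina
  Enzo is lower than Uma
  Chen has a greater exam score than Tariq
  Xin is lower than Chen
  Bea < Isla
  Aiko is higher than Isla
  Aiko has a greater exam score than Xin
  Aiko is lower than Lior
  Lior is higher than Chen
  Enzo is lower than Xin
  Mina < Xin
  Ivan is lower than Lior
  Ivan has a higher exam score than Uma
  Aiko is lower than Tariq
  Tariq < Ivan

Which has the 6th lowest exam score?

The consecutive relations fix a unique order: Enzo < Bea < Isla < Mina < Xin < Aiko < Tariq < Chen < Uma < Ivan < Rhea < Lior.
Counting 6 from the smallest end gives Aiko.

Aiko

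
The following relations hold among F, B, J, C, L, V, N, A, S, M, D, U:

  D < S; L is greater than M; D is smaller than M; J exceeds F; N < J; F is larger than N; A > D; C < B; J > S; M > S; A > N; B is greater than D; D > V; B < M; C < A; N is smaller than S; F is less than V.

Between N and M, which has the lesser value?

N

The relevant relations are N < F; F < V; V < D; D < S; S < M.
Chaining these gives N < F < V < D < S < M.
So N < M; N is the smaller of the two.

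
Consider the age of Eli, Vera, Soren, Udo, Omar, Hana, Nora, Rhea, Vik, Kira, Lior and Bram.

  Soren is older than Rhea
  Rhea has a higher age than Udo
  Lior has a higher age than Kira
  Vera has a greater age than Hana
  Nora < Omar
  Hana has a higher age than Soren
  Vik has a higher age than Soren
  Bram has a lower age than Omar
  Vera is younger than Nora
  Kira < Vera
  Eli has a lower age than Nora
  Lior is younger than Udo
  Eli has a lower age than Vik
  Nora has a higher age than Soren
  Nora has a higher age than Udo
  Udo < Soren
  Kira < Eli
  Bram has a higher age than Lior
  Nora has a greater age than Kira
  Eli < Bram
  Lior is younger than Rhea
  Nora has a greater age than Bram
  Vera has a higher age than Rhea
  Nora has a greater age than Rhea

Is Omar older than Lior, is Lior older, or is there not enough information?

Following the relations from Lior: Lior < Rhea < Soren < Hana < Vera < Nora < Omar.
So Omar is older.

Omar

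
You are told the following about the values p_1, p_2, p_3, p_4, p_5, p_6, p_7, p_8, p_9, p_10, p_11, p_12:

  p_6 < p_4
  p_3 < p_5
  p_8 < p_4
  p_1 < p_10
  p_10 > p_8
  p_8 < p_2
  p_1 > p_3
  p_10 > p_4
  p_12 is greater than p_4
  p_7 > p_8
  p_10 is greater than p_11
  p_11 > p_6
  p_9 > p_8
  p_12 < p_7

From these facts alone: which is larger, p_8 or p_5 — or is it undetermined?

Following every chain through p_8: above p_8 we get p_9, p_4, p_12, p_2, p_10, p_7.
p_5 is not reached, and no chain runs the other way from p_5 to p_8.
So the given relations leave the order of p_8 and p_5 undetermined.

undetermined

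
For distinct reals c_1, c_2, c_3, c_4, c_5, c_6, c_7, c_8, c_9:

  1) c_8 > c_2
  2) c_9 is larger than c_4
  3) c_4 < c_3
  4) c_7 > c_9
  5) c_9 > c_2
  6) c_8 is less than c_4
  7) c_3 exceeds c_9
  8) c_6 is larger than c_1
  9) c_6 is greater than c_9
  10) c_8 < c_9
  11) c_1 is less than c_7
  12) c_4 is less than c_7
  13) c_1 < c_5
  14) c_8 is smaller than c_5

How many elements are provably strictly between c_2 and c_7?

The relations place c_2 below c_7. An element lies strictly between them when it is forced above c_2 and also forced below c_7.
Above c_2: {c_8, c_4, c_9, c_3, c_5, c_6}. Below c_7: {c_1, c_8, c_4, c_9}.
Intersection: {c_8, c_4, c_9} — 3.

3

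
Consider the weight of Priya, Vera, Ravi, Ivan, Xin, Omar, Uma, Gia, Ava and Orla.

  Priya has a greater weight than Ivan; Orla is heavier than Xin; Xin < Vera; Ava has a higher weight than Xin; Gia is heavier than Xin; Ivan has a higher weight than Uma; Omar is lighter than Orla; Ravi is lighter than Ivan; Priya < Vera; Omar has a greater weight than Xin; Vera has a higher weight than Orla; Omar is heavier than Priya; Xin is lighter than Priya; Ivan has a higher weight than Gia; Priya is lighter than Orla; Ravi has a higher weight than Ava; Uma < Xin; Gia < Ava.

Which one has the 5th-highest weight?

Piecing the relations together gives one ordering: Uma < Xin < Gia < Ava < Ravi < Ivan < Priya < Omar < Orla < Vera.
The 5th largest is Ivan.

Ivan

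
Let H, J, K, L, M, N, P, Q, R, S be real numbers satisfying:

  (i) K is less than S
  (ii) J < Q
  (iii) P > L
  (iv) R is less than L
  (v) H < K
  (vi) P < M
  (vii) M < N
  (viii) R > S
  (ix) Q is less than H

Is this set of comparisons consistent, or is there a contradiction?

consistent

The single ordering J < Q < H < K < S < R < L < P < M < N satisfies every listed relation, so no contradiction arises.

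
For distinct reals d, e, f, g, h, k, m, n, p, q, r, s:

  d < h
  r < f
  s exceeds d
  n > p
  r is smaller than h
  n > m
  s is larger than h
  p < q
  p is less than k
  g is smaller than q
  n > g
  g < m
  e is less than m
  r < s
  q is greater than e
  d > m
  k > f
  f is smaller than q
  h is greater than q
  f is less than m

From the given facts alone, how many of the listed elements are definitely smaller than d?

From d the given relations immediately reach m.
From those, g, f, e — 4 in total.
From those, r — 5 in total.
Nothing else is reachable below d; 5 in all.

5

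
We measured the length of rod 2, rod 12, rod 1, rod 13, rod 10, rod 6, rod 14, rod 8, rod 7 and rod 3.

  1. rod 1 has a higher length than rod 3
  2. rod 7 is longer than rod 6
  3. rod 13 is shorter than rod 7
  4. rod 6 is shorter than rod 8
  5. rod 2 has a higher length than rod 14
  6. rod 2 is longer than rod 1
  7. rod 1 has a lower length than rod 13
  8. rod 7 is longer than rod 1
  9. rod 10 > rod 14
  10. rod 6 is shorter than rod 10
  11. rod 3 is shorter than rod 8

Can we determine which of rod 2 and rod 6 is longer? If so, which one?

undetermined

Following every chain through rod 6: above rod 6 we get rod 10, rod 8, rod 7.
rod 2 is not reached, and no chain runs the other way from rod 2 to rod 6.
So the given relations leave the order of rod 6 and rod 2 undetermined.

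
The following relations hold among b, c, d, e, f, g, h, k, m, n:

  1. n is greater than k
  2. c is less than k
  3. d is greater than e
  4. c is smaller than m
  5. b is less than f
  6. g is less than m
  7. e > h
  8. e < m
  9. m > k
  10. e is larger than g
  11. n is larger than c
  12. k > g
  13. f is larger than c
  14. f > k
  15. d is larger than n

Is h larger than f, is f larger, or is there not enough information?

Following every chain through h: above h we get e, m, d.
f is not reached, and no chain runs the other way from f to h.
So the given relations leave the order of h and f undetermined.

undetermined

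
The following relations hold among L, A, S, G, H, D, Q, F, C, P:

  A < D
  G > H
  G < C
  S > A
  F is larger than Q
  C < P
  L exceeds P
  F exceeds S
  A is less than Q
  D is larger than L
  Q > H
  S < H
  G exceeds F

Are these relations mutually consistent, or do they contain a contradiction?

consistent

The single ordering A < S < H < Q < F < G < C < P < L < D satisfies every listed relation, so no contradiction arises.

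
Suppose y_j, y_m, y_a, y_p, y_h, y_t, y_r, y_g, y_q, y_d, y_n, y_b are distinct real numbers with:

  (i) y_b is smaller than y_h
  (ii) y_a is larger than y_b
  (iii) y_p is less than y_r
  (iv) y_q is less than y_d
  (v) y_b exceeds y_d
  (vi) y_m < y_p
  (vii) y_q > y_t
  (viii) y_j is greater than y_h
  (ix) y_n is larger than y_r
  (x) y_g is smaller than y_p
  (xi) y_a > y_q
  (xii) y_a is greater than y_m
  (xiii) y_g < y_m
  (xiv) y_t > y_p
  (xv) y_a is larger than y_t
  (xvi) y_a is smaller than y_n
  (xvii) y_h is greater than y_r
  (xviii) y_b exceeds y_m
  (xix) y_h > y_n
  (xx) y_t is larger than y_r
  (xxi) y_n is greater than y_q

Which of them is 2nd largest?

y_h

Piecing the relations together gives one ordering: y_g < y_m < y_p < y_r < y_t < y_q < y_d < y_b < y_a < y_n < y_h < y_j.
Counting 2 from the largest end gives y_h.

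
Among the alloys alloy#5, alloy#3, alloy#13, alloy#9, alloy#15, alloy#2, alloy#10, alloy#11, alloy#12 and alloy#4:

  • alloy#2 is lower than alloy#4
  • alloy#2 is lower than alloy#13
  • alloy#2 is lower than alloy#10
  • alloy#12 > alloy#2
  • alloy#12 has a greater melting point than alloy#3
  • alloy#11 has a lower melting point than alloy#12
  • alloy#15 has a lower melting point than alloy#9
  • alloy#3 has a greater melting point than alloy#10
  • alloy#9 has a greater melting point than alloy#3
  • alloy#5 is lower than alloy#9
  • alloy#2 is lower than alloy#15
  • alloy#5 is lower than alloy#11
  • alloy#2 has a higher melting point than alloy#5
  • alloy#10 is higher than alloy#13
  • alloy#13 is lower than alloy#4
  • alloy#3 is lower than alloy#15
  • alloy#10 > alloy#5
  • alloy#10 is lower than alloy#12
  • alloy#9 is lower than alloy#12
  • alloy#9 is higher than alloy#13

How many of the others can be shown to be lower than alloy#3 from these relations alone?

From alloy#3 the given relations immediately reach alloy#10.
From those, alloy#5, alloy#2, alloy#13 — 4 in total.
No other element is forced below alloy#3 by the given relations, so the count is 4.

4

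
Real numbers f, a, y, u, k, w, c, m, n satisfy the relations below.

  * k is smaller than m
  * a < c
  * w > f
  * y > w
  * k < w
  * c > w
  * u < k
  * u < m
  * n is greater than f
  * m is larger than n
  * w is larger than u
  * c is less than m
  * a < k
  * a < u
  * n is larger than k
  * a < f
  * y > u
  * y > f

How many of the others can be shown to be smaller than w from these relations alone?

4

From w the given relations immediately reach u, k, f.
From those, a — 4 in total.
Nothing else is reachable below w; 4 in all.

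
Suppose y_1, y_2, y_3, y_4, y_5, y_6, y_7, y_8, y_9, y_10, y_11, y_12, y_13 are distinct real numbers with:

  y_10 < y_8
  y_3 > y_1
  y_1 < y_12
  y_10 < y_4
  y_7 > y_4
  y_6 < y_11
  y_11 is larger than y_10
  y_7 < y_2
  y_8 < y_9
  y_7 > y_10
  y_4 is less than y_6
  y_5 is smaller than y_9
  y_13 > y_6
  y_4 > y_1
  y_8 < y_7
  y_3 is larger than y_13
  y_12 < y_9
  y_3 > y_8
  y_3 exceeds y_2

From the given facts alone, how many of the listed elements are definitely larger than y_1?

9

The elements the relations force above y_1 are y_12, y_4, y_6, y_13, y_7, y_2, y_11, y_3, y_9 — no chain reaches any other.
That is 9.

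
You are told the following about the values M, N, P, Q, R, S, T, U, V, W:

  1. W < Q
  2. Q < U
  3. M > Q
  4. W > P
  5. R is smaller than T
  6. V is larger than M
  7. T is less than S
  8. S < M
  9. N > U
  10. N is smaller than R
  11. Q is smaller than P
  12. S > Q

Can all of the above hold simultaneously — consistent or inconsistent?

inconsistent

We have Q < P stated directly, yet also P < W < Q by chaining the others — so P < Q. Contradiction.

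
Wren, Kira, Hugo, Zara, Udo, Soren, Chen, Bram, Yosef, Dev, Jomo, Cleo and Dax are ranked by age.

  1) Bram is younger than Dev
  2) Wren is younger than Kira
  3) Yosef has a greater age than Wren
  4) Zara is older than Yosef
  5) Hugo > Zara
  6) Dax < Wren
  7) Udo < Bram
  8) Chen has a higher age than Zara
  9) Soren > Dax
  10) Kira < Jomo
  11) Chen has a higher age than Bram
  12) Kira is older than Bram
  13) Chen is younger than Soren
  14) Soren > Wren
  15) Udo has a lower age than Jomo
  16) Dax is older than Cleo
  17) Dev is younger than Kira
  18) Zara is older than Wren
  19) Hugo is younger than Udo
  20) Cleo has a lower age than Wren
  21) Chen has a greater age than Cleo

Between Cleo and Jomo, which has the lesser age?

Cleo < Dax < Wren < Yosef < Zara < Hugo < Udo < Bram < Dev < Kira < Jomo, by transitivity through Dax, Wren, Yosef, Zara, Hugo, Udo, Bram, Dev, Kira.
So Cleo < Jomo; Cleo is the younger of the two.

Cleo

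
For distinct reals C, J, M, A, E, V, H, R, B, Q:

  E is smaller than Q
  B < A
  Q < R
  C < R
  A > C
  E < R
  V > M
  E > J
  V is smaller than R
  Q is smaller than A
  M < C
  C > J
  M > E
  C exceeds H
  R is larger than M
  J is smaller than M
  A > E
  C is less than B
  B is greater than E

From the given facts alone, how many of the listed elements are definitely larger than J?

8

The elements the relations force above J are E, M, C, V, B, Q, A, R — no chain reaches any other.
That is 8.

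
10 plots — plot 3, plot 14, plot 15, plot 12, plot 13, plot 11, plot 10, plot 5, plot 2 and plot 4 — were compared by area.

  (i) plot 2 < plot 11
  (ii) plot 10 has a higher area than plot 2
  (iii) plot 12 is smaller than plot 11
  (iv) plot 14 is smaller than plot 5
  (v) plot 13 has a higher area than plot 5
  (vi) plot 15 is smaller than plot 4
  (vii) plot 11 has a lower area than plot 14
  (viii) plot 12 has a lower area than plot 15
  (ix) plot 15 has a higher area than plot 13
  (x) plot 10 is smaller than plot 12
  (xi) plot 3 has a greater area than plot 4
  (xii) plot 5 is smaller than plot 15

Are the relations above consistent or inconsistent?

consistent

Every relation is compatible with plot 2 < plot 10 < plot 12 < plot 11 < plot 14 < plot 5 < plot 13 < plot 15 < plot 4 < plot 3; the set is consistent.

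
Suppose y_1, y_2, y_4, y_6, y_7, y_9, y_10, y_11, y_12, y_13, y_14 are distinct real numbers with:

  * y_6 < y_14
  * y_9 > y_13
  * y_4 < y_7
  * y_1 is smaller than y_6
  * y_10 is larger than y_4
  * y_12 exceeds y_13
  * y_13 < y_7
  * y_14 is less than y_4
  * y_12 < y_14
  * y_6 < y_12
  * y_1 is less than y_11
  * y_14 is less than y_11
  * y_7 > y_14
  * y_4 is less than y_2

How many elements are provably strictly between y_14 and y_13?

1

Chaining upward from y_13 reaches: y_9, y_12, y_4, y_10, y_2, y_11, y_7.
Chaining downward from y_14 reaches: y_1, y_6, y_12.
Strictly between y_13 and y_14 are those in both lists: y_12 — 1 element.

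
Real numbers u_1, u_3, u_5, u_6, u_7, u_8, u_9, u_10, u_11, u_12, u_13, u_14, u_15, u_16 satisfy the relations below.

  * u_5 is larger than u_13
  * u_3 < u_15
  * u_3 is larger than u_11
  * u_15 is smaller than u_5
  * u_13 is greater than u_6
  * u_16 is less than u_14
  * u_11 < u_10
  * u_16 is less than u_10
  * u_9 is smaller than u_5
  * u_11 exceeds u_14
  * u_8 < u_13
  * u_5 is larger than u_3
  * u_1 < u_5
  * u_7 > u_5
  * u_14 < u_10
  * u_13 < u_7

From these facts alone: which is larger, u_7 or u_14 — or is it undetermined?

Link the given pairs in sequence: u_14 < u_11; u_11 < u_3; u_3 < u_5; u_5 < u_7.
Chaining these gives u_14 < u_11 < u_3 < u_5 < u_7.
So u_7 is larger.

u_7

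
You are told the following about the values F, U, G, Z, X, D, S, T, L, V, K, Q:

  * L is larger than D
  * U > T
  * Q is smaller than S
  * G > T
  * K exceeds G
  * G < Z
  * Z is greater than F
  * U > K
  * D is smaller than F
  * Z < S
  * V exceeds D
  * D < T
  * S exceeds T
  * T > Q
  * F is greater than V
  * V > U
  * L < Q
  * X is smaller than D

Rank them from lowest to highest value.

Nothing is placed below X, so it is least; from there X < D; D < L; L < Q; Q < T; T < G; G < K; K < U; U < V; V < F; F < Z; Z < S, each given directly.

X < D < L < Q < T < G < K < U < V < F < Z < S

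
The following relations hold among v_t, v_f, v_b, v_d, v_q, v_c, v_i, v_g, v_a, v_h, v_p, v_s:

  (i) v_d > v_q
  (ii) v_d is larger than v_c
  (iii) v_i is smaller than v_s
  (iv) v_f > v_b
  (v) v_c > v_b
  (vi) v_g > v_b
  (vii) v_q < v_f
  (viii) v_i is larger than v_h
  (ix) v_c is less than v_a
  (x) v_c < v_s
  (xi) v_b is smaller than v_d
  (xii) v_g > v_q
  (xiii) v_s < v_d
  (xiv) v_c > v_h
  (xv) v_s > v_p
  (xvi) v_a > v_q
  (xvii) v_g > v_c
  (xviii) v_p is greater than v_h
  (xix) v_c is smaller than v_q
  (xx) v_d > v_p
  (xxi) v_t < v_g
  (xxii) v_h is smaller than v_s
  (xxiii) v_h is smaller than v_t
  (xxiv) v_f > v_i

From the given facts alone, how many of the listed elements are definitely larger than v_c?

Directly above v_c: v_q, v_a, v_g, v_s, v_d.
One step further: v_f (6 so far).
No other element is forced above v_c by the given relations, so the count is 6.

6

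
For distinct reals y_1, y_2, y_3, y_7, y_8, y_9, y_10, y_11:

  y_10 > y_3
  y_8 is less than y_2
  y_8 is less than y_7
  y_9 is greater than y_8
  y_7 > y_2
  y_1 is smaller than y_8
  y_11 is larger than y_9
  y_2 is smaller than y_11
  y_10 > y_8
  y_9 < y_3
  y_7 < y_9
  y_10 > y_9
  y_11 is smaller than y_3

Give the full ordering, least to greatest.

The consecutive links are each given: y_1 < y_8; y_8 < y_2; y_2 < y_7; y_7 < y_9; y_9 < y_11; y_11 < y_3; y_3 < y_10.

y_1 < y_8 < y_2 < y_7 < y_9 < y_11 < y_3 < y_10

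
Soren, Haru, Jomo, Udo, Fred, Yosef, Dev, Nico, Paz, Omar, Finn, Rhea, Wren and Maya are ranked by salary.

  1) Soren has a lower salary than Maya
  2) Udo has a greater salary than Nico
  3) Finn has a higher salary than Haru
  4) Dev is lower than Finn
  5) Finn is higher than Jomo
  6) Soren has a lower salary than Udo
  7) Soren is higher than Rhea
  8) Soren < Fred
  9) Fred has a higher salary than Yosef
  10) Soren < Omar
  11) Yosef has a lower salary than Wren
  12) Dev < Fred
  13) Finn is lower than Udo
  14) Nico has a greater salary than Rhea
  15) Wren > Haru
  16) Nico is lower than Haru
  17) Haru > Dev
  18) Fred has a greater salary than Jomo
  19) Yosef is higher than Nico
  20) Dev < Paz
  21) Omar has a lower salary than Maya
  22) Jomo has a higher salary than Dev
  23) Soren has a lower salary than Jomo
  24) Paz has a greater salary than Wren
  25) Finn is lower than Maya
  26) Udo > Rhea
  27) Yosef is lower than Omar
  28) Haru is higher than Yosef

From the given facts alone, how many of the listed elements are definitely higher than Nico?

Directly above Nico: Yosef, Haru, Udo.
One step further: Omar, Wren, Finn, Fred (7 so far).
One step further: Paz, Maya (9 so far).
No other element is forced above Nico by the given relations, so the count is 9.

9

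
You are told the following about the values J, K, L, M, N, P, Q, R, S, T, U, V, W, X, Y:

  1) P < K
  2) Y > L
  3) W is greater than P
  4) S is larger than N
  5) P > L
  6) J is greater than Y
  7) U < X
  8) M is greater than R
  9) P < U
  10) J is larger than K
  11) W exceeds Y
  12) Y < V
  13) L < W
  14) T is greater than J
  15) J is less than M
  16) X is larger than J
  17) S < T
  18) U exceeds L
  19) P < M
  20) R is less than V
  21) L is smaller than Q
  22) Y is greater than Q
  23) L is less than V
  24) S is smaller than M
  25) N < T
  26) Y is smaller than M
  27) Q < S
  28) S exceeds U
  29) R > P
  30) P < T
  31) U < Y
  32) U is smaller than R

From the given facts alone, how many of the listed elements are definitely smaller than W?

Directly below W: L, P, Y.
One step further: U, Q (5 so far).
No other element is forced below W by the given relations, so the count is 5.

5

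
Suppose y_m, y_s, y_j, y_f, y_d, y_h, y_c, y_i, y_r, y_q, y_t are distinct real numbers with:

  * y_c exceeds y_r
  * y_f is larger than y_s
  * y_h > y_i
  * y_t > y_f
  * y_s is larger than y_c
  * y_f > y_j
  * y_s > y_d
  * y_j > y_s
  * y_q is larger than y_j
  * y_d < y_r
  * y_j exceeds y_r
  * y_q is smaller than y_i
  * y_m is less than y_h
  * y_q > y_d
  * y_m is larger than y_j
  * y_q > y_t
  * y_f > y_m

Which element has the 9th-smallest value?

y_q

Piecing the relations together gives one ordering: y_d < y_r < y_c < y_s < y_j < y_m < y_f < y_t < y_q < y_i < y_h.
The 9th smallest is y_q.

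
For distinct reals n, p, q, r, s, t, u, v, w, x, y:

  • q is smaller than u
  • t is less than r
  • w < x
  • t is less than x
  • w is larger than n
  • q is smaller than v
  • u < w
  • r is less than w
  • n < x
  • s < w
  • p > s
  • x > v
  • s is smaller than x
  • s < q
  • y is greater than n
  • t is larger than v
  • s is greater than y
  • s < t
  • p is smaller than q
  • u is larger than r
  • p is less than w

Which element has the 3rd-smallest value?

The consecutive relations fix a unique order: n < y < s < p < q < v < t < r < u < w < x.
The 3rd smallest is s.

s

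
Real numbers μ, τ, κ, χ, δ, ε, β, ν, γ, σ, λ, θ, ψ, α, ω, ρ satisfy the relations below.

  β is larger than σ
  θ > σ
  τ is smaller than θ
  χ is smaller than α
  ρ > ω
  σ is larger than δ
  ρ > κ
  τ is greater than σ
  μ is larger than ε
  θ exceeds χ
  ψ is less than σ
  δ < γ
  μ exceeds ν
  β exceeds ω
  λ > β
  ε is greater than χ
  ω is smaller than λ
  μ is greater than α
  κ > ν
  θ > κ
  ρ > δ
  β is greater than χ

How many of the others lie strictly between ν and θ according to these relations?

The relations place ν below θ. An element lies strictly between them when it is forced above ν and also forced below θ.
Above ν: {κ, ρ, μ}. Below θ: {ψ, χ, κ, δ, σ, τ}.
Intersection: {κ} — 1.

1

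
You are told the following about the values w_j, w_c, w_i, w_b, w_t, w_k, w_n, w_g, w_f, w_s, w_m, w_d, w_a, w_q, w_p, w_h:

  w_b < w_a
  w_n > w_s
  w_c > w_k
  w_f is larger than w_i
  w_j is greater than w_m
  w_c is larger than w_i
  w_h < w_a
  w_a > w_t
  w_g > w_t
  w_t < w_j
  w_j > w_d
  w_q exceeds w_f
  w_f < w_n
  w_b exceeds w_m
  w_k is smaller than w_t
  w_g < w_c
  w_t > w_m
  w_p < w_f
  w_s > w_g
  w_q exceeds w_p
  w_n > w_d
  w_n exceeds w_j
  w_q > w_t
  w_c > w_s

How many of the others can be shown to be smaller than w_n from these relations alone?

From w_n the given relations immediately reach w_d, w_j, w_f, w_s.
From those, w_i, w_m, w_t, w_g, w_p — 9 in total.
From those, w_k — 10 in total.
No other element is forced below w_n by the given relations, so the count is 10.

10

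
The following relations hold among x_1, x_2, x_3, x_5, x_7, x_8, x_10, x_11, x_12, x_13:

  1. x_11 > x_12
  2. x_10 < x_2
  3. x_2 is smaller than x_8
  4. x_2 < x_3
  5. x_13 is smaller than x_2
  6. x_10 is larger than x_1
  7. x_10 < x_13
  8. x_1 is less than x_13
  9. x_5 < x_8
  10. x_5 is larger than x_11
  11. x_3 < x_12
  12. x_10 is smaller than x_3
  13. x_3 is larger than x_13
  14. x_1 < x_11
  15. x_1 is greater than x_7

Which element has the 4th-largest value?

Piecing the relations together gives one ordering: x_7 < x_1 < x_10 < x_13 < x_2 < x_3 < x_12 < x_11 < x_5 < x_8.
Counting 4 from the largest end gives x_12.

x_12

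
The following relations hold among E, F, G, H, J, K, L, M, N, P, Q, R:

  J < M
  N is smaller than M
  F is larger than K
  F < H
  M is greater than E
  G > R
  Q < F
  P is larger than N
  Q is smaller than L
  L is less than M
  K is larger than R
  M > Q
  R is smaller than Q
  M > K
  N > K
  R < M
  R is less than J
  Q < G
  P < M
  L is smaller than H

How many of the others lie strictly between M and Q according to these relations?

The relations place Q below M. An element lies strictly between them when it is forced above Q and also forced below M.
Above Q: {L, F, G, H}. Below M: {R, K, E, N, L, P, J}.
Intersection: {L} — 1.

1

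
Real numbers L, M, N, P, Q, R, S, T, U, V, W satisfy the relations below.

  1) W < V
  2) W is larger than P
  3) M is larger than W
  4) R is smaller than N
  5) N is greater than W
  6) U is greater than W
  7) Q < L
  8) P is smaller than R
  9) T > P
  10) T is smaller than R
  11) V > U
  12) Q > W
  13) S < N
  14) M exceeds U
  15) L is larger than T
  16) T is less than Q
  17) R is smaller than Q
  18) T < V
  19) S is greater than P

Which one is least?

P

Chaining upward from P: directly above it, T, S, W, R; then U, N, V, Q, M, L.
That covers every other element, and nothing is given below P, so P is the least.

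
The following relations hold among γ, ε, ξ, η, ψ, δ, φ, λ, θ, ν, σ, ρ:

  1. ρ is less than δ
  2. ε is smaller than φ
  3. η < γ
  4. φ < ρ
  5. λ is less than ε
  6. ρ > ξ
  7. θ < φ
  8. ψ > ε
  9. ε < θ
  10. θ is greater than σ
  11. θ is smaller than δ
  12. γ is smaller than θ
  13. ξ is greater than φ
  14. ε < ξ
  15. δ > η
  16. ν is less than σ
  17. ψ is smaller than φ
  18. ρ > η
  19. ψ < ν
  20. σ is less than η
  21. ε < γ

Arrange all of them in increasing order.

Nothing is placed below λ, so it is least; from there λ < ε; ε < ψ; ψ < ν; ν < σ; σ < η; η < γ; γ < θ; θ < φ; φ < ξ; ξ < ρ; ρ < δ, each given directly.

λ < ε < ψ < ν < σ < η < γ < θ < φ < ξ < ρ < δ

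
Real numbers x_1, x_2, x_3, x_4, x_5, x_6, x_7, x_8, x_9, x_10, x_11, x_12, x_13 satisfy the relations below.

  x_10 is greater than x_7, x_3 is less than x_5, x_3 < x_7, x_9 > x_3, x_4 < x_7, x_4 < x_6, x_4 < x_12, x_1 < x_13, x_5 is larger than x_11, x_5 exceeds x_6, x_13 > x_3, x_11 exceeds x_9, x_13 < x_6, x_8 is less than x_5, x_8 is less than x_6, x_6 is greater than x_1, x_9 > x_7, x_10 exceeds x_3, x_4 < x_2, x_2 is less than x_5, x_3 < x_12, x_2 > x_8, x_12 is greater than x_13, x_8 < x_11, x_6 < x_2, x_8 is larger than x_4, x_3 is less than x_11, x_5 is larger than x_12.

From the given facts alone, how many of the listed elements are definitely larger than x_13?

Directly above x_13: x_6, x_12.
One step further: x_2, x_5 (4 so far).
Nothing else is reachable above x_13; 4 in all.

4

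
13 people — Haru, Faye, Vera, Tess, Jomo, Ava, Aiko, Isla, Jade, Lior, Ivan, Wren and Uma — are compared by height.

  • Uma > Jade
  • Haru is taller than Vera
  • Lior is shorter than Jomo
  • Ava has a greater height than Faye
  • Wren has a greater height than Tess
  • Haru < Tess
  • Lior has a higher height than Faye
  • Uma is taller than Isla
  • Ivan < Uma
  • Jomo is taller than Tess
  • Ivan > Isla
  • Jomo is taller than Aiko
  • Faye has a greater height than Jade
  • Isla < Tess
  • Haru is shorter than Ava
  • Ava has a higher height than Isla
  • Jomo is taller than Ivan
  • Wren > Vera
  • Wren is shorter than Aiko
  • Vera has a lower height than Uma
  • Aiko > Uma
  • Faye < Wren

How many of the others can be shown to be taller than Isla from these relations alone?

Directly above Isla: Ivan, Uma, Ava, Tess.
One step further: Wren, Aiko, Jomo (7 so far).
No other element is forced above Isla by the given relations, so the count is 7.

7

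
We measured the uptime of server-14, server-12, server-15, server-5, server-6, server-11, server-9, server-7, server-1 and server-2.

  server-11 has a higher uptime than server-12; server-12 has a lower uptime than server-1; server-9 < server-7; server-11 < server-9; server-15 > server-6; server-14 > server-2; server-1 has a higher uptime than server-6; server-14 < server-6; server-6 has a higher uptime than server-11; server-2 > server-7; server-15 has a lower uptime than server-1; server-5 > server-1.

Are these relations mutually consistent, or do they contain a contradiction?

consistent

The single ordering server-12 < server-11 < server-9 < server-7 < server-2 < server-14 < server-6 < server-15 < server-1 < server-5 satisfies every listed relation, so no contradiction arises.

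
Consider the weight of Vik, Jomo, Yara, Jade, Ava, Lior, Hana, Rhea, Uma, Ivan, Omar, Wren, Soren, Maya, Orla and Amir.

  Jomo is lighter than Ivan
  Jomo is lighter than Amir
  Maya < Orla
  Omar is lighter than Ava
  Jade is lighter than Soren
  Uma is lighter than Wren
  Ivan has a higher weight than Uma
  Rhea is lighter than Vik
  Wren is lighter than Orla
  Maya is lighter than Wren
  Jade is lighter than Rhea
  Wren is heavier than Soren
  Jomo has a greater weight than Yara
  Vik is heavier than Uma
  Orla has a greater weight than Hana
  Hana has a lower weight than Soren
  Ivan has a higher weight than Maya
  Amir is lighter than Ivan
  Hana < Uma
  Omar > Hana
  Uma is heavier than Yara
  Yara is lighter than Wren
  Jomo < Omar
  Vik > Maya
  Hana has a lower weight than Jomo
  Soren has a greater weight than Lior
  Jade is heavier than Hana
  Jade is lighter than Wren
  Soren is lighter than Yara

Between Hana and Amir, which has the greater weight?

Amir

Hana < Jade and Jade < Soren give Hana < Soren.
Then Soren < Yara extends the chain to Yara.
With Yara < Jomo: Hana < Jade < Soren < Yara < Jomo.
With Jomo < Amir: Hana < Jade < Soren < Yara < Jomo < Amir.
So Hana < Amir; Amir is the heavier of the two.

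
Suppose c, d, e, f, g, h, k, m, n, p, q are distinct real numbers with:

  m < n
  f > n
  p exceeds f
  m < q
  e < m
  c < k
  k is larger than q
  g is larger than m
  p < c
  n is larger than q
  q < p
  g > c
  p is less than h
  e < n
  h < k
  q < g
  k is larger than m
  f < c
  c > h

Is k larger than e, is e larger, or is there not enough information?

k

Following the relations from e: e < m < q < n < f < p < c < k.
So k is larger.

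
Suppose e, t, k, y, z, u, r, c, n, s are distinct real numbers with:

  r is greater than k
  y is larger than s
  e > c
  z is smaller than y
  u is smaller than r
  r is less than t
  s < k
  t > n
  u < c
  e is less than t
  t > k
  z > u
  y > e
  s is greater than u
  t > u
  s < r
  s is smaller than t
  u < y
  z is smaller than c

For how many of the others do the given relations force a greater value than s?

4

Directly above s: k, r, t, y.
Nothing else is reachable above s; 4 in all.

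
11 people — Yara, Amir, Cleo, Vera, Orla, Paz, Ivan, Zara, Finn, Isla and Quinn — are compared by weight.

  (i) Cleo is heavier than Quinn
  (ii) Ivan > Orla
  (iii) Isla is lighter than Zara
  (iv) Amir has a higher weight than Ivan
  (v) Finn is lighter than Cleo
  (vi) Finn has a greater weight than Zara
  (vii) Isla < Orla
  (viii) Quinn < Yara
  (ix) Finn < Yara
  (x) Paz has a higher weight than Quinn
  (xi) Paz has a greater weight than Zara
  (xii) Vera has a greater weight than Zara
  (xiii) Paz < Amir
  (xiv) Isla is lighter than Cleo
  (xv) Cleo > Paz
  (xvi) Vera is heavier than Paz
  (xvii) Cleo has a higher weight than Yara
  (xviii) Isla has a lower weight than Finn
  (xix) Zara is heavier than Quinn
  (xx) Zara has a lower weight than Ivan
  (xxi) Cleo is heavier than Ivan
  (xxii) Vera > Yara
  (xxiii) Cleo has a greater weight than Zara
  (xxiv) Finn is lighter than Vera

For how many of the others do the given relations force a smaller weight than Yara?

4

The elements the relations force below Yara are Isla, Quinn, Zara, Finn — no chain reaches any other.
That is 4.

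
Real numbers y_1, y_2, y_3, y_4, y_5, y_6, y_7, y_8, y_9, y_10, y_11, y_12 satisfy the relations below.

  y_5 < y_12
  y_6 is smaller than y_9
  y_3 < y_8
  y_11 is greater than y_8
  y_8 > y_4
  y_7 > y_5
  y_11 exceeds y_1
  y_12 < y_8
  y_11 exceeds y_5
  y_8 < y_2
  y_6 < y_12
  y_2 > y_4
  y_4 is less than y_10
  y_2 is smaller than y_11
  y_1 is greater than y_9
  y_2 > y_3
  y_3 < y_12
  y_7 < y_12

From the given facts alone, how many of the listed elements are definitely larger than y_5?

5

The elements the relations force above y_5 are y_7, y_12, y_8, y_2, y_11 — no chain reaches any other.
That is 5.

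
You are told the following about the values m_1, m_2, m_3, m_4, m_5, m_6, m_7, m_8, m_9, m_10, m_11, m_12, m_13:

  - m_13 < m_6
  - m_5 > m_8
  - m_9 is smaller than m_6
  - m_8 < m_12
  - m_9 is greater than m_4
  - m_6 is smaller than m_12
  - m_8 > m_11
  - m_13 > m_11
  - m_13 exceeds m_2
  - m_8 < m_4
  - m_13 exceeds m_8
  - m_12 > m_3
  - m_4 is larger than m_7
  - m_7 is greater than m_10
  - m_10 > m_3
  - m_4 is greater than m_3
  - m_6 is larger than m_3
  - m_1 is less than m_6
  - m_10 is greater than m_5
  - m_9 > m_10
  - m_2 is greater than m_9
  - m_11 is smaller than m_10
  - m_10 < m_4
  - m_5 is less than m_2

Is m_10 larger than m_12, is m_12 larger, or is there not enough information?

m_10 < m_7 and m_7 < m_4 give m_10 < m_4.
Then m_4 < m_9 extends the chain to m_9.
Then m_9 < m_2 extends the chain to m_2.
Then m_2 < m_13 extends the chain to m_13.
With m_13 < m_6: m_10 < m_7 < m_4 < m_9 < m_2 < m_13 < m_6.
Then m_6 < m_12 extends the chain to m_12.
So m_12 is larger.

m_12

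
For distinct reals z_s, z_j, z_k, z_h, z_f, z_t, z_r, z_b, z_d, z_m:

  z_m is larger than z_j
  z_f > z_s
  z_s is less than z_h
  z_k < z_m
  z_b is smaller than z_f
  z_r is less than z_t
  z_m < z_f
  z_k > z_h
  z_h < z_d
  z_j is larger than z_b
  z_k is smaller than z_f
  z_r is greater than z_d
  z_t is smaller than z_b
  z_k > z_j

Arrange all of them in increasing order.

z_s < z_h < z_d < z_r < z_t < z_b < z_j < z_k < z_m < z_f

Each adjacent pair is fixed by a given relation: z_s < z_h; z_h < z_d; z_d < z_r; z_r < z_t; z_t < z_b; z_b < z_j; z_j < z_k; z_k < z_m; z_m < z_f. Chaining them end to end gives the full order.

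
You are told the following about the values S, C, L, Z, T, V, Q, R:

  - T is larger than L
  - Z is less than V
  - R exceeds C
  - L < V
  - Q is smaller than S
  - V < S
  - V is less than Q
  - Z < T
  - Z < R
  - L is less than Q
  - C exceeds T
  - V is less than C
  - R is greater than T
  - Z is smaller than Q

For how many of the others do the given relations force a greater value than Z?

6

From Z the given relations immediately reach T, V, Q, R.
From those, C, S — 6 in total.
Nothing else is reachable above Z; 6 in all.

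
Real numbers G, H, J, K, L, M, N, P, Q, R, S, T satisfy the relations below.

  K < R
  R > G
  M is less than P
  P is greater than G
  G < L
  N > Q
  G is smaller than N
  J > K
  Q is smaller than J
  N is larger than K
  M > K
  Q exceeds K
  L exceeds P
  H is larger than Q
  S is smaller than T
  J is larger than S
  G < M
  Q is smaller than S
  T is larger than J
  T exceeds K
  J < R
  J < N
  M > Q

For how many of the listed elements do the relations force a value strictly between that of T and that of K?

The relations place K below T. An element lies strictly between them when it is forced above K and also forced below T.
Above K: {Q, S, J, M, N, H, P, L, R}. Below T: {Q, S, J}.
Intersection: {Q, S, J} — 3.

3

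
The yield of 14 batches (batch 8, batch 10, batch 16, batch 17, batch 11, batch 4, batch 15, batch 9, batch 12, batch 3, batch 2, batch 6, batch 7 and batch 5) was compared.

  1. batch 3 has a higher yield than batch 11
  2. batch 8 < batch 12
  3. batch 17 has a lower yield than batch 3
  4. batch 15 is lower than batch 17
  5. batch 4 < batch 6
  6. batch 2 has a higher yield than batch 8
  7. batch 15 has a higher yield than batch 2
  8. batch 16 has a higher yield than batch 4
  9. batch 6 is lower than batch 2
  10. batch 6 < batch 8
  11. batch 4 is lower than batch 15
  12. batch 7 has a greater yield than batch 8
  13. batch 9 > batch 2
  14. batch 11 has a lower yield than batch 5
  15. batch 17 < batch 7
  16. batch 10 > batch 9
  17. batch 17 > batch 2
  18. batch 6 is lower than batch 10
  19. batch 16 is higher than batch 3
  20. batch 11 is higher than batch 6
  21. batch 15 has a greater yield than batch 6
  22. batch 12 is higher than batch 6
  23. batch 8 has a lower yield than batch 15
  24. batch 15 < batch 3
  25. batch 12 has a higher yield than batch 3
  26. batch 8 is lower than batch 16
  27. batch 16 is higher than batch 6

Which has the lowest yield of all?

batch 4

batch 6 is not least since batch 4 < batch 6; batch 8 is not least since batch 6 < batch 8; batch 2 is not least since batch 6 < batch 2; batch 9 is not least since batch 2 < batch 9; batch 10 is not least since batch 9 < batch 10; batch 15 is not least since batch 6 < batch 15; batch 17 is not least since batch 2 < batch 17; batch 11 is not least since batch 6 < batch 11; batch 3 is not least since batch 11 < batch 3; batch 12 is not least since batch 3 < batch 12; batch 7 is not least since batch 8 < batch 7; batch 16 is not least since batch 6 < batch 16; batch 5 is not least since batch 11 < batch 5.
Only batch 4 has nothing below it, so batch 4 is the lowest yield.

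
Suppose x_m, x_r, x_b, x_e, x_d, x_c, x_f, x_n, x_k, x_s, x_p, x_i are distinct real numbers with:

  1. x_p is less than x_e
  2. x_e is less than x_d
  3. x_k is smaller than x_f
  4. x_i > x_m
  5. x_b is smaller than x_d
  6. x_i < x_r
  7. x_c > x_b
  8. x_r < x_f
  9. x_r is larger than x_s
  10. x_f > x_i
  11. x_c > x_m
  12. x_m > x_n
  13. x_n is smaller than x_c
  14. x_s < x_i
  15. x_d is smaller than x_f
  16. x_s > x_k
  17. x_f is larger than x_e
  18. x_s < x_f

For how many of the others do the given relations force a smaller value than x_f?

From x_f the given relations immediately reach x_k, x_e, x_s, x_d, x_i, x_r.
From those, x_b, x_p, x_m — 9 in total.
From those, x_n — 10 in total.
Nothing else is reachable below x_f; 10 in all.

10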